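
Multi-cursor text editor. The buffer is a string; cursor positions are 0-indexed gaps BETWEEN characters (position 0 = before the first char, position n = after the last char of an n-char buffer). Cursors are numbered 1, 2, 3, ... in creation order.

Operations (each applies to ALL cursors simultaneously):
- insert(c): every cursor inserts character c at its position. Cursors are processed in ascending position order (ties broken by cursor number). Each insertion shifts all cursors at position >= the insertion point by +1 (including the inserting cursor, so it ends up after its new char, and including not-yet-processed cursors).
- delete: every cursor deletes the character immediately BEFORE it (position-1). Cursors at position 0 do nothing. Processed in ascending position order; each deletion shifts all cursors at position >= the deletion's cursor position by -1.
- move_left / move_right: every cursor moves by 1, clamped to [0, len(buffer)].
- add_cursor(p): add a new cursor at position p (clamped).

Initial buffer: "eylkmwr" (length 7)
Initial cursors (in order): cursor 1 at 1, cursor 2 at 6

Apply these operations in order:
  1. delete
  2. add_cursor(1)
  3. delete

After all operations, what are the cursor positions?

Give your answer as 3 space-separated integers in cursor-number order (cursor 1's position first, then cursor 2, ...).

Answer: 0 2 0

Derivation:
After op 1 (delete): buffer="ylkmr" (len 5), cursors c1@0 c2@4, authorship .....
After op 2 (add_cursor(1)): buffer="ylkmr" (len 5), cursors c1@0 c3@1 c2@4, authorship .....
After op 3 (delete): buffer="lkr" (len 3), cursors c1@0 c3@0 c2@2, authorship ...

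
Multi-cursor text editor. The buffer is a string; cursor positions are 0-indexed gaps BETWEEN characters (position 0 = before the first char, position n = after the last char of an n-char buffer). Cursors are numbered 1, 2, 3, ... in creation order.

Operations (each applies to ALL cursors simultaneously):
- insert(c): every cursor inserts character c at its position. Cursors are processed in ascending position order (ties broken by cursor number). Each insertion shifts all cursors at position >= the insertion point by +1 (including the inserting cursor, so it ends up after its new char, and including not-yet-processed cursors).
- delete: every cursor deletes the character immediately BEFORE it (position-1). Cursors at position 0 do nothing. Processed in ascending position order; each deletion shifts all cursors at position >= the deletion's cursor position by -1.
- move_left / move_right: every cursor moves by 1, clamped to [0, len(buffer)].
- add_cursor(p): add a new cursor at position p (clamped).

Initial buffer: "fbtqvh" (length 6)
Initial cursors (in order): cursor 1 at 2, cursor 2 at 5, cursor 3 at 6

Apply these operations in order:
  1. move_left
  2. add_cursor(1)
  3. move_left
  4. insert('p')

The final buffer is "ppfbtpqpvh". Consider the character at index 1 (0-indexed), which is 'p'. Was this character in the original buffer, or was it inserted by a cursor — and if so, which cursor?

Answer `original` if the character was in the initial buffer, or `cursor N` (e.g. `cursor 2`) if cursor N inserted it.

After op 1 (move_left): buffer="fbtqvh" (len 6), cursors c1@1 c2@4 c3@5, authorship ......
After op 2 (add_cursor(1)): buffer="fbtqvh" (len 6), cursors c1@1 c4@1 c2@4 c3@5, authorship ......
After op 3 (move_left): buffer="fbtqvh" (len 6), cursors c1@0 c4@0 c2@3 c3@4, authorship ......
After op 4 (insert('p')): buffer="ppfbtpqpvh" (len 10), cursors c1@2 c4@2 c2@6 c3@8, authorship 14...2.3..
Authorship (.=original, N=cursor N): 1 4 . . . 2 . 3 . .
Index 1: author = 4

Answer: cursor 4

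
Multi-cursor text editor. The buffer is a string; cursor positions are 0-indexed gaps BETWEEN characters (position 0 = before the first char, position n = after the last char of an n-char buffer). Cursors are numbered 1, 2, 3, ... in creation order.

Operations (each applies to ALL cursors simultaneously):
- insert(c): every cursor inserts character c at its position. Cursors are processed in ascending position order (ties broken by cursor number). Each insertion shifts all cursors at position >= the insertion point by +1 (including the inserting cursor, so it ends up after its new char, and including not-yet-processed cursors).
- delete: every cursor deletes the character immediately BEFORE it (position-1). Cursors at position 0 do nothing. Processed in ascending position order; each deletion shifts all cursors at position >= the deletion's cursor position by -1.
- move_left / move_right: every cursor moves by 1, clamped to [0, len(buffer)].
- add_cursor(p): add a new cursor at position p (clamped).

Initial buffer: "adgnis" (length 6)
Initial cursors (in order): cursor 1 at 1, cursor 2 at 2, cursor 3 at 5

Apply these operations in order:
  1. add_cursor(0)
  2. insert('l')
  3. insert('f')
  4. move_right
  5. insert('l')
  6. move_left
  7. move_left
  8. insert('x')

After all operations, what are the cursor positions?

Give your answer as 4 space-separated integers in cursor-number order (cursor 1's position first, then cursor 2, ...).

Answer: 8 13 20 3

Derivation:
After op 1 (add_cursor(0)): buffer="adgnis" (len 6), cursors c4@0 c1@1 c2@2 c3@5, authorship ......
After op 2 (insert('l')): buffer="laldlgnils" (len 10), cursors c4@1 c1@3 c2@5 c3@9, authorship 4.1.2...3.
After op 3 (insert('f')): buffer="lfalfdlfgnilfs" (len 14), cursors c4@2 c1@5 c2@8 c3@13, authorship 44.11.22...33.
After op 4 (move_right): buffer="lfalfdlfgnilfs" (len 14), cursors c4@3 c1@6 c2@9 c3@14, authorship 44.11.22...33.
After op 5 (insert('l')): buffer="lfallfdllfglnilfsl" (len 18), cursors c4@4 c1@8 c2@12 c3@18, authorship 44.411.122.2..33.3
After op 6 (move_left): buffer="lfallfdllfglnilfsl" (len 18), cursors c4@3 c1@7 c2@11 c3@17, authorship 44.411.122.2..33.3
After op 7 (move_left): buffer="lfallfdllfglnilfsl" (len 18), cursors c4@2 c1@6 c2@10 c3@16, authorship 44.411.122.2..33.3
After op 8 (insert('x')): buffer="lfxallfxdllfxglnilfxsl" (len 22), cursors c4@3 c1@8 c2@13 c3@20, authorship 444.4111.1222.2..333.3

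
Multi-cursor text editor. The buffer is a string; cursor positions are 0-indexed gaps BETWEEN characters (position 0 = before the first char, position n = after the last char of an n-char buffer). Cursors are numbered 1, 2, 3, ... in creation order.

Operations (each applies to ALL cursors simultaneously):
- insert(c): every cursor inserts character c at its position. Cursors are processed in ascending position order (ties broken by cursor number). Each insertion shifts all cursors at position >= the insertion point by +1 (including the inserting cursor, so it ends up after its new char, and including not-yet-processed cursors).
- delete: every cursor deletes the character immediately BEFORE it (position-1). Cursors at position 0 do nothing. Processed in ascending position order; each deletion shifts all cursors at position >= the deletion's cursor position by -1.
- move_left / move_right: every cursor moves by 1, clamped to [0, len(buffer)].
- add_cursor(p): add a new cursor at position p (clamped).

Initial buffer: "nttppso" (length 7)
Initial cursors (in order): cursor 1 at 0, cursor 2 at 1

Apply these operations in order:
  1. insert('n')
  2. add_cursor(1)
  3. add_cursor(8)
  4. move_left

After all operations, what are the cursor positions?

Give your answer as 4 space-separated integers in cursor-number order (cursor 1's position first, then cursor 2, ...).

Answer: 0 2 0 7

Derivation:
After op 1 (insert('n')): buffer="nnnttppso" (len 9), cursors c1@1 c2@3, authorship 1.2......
After op 2 (add_cursor(1)): buffer="nnnttppso" (len 9), cursors c1@1 c3@1 c2@3, authorship 1.2......
After op 3 (add_cursor(8)): buffer="nnnttppso" (len 9), cursors c1@1 c3@1 c2@3 c4@8, authorship 1.2......
After op 4 (move_left): buffer="nnnttppso" (len 9), cursors c1@0 c3@0 c2@2 c4@7, authorship 1.2......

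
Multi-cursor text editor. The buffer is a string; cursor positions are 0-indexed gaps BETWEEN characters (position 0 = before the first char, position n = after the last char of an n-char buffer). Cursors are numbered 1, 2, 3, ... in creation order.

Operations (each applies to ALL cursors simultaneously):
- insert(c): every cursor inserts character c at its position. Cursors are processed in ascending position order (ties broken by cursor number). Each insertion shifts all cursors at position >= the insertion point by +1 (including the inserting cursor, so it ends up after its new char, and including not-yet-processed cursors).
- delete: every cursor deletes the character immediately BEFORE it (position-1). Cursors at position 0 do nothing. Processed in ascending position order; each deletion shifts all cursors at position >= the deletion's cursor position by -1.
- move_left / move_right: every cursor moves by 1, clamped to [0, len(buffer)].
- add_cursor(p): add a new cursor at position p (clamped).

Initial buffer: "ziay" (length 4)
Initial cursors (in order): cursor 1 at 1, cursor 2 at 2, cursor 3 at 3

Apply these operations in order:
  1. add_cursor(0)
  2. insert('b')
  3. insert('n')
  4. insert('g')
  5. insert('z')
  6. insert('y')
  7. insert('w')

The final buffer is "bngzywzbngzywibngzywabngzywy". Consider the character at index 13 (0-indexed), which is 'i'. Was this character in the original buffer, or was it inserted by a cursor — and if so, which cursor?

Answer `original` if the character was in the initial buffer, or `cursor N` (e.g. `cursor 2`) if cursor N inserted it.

After op 1 (add_cursor(0)): buffer="ziay" (len 4), cursors c4@0 c1@1 c2@2 c3@3, authorship ....
After op 2 (insert('b')): buffer="bzbibaby" (len 8), cursors c4@1 c1@3 c2@5 c3@7, authorship 4.1.2.3.
After op 3 (insert('n')): buffer="bnzbnibnabny" (len 12), cursors c4@2 c1@5 c2@8 c3@11, authorship 44.11.22.33.
After op 4 (insert('g')): buffer="bngzbngibngabngy" (len 16), cursors c4@3 c1@7 c2@11 c3@15, authorship 444.111.222.333.
After op 5 (insert('z')): buffer="bngzzbngzibngzabngzy" (len 20), cursors c4@4 c1@9 c2@14 c3@19, authorship 4444.1111.2222.3333.
After op 6 (insert('y')): buffer="bngzyzbngzyibngzyabngzyy" (len 24), cursors c4@5 c1@11 c2@17 c3@23, authorship 44444.11111.22222.33333.
After op 7 (insert('w')): buffer="bngzywzbngzywibngzywabngzywy" (len 28), cursors c4@6 c1@13 c2@20 c3@27, authorship 444444.111111.222222.333333.
Authorship (.=original, N=cursor N): 4 4 4 4 4 4 . 1 1 1 1 1 1 . 2 2 2 2 2 2 . 3 3 3 3 3 3 .
Index 13: author = original

Answer: original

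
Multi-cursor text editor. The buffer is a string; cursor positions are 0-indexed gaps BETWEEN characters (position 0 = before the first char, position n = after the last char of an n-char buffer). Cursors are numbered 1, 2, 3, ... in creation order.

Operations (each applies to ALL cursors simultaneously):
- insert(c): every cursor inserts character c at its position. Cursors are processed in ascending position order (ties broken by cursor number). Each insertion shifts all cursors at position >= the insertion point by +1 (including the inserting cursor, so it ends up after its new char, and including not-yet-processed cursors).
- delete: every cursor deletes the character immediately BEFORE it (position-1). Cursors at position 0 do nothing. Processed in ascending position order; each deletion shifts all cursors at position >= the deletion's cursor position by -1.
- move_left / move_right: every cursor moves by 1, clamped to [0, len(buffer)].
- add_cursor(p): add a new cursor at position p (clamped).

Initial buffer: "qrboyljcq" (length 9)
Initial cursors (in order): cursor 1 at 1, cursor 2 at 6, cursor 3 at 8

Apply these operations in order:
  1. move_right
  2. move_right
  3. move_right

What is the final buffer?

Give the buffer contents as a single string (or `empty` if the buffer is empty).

Answer: qrboyljcq

Derivation:
After op 1 (move_right): buffer="qrboyljcq" (len 9), cursors c1@2 c2@7 c3@9, authorship .........
After op 2 (move_right): buffer="qrboyljcq" (len 9), cursors c1@3 c2@8 c3@9, authorship .........
After op 3 (move_right): buffer="qrboyljcq" (len 9), cursors c1@4 c2@9 c3@9, authorship .........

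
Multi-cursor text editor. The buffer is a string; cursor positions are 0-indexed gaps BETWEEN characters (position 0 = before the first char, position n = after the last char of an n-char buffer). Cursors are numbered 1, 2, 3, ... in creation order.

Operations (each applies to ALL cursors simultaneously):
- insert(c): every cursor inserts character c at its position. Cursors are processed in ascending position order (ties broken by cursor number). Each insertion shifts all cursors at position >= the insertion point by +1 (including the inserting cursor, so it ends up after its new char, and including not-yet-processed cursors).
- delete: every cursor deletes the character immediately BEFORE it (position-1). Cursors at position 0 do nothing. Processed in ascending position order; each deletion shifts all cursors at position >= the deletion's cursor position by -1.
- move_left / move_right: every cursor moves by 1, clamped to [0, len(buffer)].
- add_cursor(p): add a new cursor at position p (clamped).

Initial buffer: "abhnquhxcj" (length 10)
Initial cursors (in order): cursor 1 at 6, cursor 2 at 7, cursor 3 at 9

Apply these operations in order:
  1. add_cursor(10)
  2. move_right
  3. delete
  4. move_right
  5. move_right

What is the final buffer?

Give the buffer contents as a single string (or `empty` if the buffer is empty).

After op 1 (add_cursor(10)): buffer="abhnquhxcj" (len 10), cursors c1@6 c2@7 c3@9 c4@10, authorship ..........
After op 2 (move_right): buffer="abhnquhxcj" (len 10), cursors c1@7 c2@8 c3@10 c4@10, authorship ..........
After op 3 (delete): buffer="abhnqu" (len 6), cursors c1@6 c2@6 c3@6 c4@6, authorship ......
After op 4 (move_right): buffer="abhnqu" (len 6), cursors c1@6 c2@6 c3@6 c4@6, authorship ......
After op 5 (move_right): buffer="abhnqu" (len 6), cursors c1@6 c2@6 c3@6 c4@6, authorship ......

Answer: abhnqu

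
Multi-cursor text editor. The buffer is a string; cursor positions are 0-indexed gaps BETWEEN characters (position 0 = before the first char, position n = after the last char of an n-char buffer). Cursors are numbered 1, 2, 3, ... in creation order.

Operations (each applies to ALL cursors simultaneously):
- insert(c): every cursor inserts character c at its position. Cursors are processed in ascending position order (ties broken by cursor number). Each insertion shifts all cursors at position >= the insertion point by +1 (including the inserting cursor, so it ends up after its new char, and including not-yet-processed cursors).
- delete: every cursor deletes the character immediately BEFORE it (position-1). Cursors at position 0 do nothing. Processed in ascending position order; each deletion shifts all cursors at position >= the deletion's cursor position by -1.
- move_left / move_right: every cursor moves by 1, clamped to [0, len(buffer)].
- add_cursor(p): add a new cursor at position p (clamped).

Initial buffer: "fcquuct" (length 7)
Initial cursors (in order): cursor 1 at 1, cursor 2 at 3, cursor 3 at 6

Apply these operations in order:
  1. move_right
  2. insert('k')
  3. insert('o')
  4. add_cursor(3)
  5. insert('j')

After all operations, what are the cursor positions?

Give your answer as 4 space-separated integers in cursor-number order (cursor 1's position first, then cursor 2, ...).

After op 1 (move_right): buffer="fcquuct" (len 7), cursors c1@2 c2@4 c3@7, authorship .......
After op 2 (insert('k')): buffer="fckqukuctk" (len 10), cursors c1@3 c2@6 c3@10, authorship ..1..2...3
After op 3 (insert('o')): buffer="fckoqukouctko" (len 13), cursors c1@4 c2@8 c3@13, authorship ..11..22...33
After op 4 (add_cursor(3)): buffer="fckoqukouctko" (len 13), cursors c4@3 c1@4 c2@8 c3@13, authorship ..11..22...33
After op 5 (insert('j')): buffer="fckjojqukojuctkoj" (len 17), cursors c4@4 c1@6 c2@11 c3@17, authorship ..1411..222...333

Answer: 6 11 17 4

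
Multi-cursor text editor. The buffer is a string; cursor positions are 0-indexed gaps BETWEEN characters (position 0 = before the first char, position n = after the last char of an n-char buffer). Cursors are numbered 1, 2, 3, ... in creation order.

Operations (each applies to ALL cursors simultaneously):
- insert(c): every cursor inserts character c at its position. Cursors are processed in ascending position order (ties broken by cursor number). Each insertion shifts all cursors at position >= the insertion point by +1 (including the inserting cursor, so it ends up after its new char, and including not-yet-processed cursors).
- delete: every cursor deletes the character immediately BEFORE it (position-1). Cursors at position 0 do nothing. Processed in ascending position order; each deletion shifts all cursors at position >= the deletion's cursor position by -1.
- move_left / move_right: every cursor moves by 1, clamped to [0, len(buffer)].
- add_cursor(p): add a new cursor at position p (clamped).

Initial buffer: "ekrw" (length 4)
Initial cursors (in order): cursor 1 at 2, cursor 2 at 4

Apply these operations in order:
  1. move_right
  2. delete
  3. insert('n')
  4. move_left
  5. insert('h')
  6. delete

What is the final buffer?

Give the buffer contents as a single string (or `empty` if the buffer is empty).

After op 1 (move_right): buffer="ekrw" (len 4), cursors c1@3 c2@4, authorship ....
After op 2 (delete): buffer="ek" (len 2), cursors c1@2 c2@2, authorship ..
After op 3 (insert('n')): buffer="eknn" (len 4), cursors c1@4 c2@4, authorship ..12
After op 4 (move_left): buffer="eknn" (len 4), cursors c1@3 c2@3, authorship ..12
After op 5 (insert('h')): buffer="eknhhn" (len 6), cursors c1@5 c2@5, authorship ..1122
After op 6 (delete): buffer="eknn" (len 4), cursors c1@3 c2@3, authorship ..12

Answer: eknn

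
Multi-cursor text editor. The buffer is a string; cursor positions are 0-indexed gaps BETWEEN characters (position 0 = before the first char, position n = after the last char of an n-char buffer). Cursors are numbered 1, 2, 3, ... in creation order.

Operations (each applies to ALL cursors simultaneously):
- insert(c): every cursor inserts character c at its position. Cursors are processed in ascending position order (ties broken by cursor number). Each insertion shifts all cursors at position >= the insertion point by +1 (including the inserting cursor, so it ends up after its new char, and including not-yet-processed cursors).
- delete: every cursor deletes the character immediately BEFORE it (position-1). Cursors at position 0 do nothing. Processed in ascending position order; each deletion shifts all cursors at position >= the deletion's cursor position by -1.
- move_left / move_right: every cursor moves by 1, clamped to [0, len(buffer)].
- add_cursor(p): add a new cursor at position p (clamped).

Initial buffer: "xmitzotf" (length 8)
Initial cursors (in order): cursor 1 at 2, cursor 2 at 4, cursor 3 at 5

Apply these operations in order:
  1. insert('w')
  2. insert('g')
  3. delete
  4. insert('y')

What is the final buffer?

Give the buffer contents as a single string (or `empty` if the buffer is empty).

Answer: xmwyitwyzwyotf

Derivation:
After op 1 (insert('w')): buffer="xmwitwzwotf" (len 11), cursors c1@3 c2@6 c3@8, authorship ..1..2.3...
After op 2 (insert('g')): buffer="xmwgitwgzwgotf" (len 14), cursors c1@4 c2@8 c3@11, authorship ..11..22.33...
After op 3 (delete): buffer="xmwitwzwotf" (len 11), cursors c1@3 c2@6 c3@8, authorship ..1..2.3...
After op 4 (insert('y')): buffer="xmwyitwyzwyotf" (len 14), cursors c1@4 c2@8 c3@11, authorship ..11..22.33...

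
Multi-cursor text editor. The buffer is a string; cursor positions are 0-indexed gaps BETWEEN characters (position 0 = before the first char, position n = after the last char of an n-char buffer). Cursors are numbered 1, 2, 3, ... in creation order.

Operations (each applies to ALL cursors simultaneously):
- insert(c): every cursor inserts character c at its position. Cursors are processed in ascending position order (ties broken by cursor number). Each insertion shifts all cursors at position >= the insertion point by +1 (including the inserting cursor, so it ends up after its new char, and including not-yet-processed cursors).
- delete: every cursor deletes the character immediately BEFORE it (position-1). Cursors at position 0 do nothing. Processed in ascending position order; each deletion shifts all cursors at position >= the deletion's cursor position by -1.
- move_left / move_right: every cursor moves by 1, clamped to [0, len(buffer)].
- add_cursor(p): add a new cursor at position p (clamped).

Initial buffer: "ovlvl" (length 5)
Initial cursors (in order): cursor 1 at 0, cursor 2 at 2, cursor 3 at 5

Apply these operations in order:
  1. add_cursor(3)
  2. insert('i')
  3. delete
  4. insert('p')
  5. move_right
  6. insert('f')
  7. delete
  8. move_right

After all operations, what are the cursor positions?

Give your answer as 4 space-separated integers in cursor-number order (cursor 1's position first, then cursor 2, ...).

After op 1 (add_cursor(3)): buffer="ovlvl" (len 5), cursors c1@0 c2@2 c4@3 c3@5, authorship .....
After op 2 (insert('i')): buffer="iovilivli" (len 9), cursors c1@1 c2@4 c4@6 c3@9, authorship 1..2.4..3
After op 3 (delete): buffer="ovlvl" (len 5), cursors c1@0 c2@2 c4@3 c3@5, authorship .....
After op 4 (insert('p')): buffer="povplpvlp" (len 9), cursors c1@1 c2@4 c4@6 c3@9, authorship 1..2.4..3
After op 5 (move_right): buffer="povplpvlp" (len 9), cursors c1@2 c2@5 c4@7 c3@9, authorship 1..2.4..3
After op 6 (insert('f')): buffer="pofvplfpvflpf" (len 13), cursors c1@3 c2@7 c4@10 c3@13, authorship 1.1.2.24.4.33
After op 7 (delete): buffer="povplpvlp" (len 9), cursors c1@2 c2@5 c4@7 c3@9, authorship 1..2.4..3
After op 8 (move_right): buffer="povplpvlp" (len 9), cursors c1@3 c2@6 c4@8 c3@9, authorship 1..2.4..3

Answer: 3 6 9 8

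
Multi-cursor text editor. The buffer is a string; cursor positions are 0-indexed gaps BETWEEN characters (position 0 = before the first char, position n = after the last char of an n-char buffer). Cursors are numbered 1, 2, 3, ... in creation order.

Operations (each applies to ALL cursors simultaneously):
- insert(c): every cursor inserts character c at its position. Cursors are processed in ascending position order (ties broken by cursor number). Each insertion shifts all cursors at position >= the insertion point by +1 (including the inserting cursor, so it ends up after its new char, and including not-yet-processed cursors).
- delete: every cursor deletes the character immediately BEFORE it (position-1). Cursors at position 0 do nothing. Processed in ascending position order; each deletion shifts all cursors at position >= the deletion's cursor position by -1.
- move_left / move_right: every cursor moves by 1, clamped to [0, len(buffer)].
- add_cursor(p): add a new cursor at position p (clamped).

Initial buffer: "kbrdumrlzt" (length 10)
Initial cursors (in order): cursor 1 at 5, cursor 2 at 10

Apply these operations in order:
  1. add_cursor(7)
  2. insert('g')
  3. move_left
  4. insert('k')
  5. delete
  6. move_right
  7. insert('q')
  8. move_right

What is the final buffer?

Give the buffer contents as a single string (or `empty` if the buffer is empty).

Answer: kbrdugqmrgqlztgq

Derivation:
After op 1 (add_cursor(7)): buffer="kbrdumrlzt" (len 10), cursors c1@5 c3@7 c2@10, authorship ..........
After op 2 (insert('g')): buffer="kbrdugmrglztg" (len 13), cursors c1@6 c3@9 c2@13, authorship .....1..3...2
After op 3 (move_left): buffer="kbrdugmrglztg" (len 13), cursors c1@5 c3@8 c2@12, authorship .....1..3...2
After op 4 (insert('k')): buffer="kbrdukgmrkglztkg" (len 16), cursors c1@6 c3@10 c2@15, authorship .....11..33...22
After op 5 (delete): buffer="kbrdugmrglztg" (len 13), cursors c1@5 c3@8 c2@12, authorship .....1..3...2
After op 6 (move_right): buffer="kbrdugmrglztg" (len 13), cursors c1@6 c3@9 c2@13, authorship .....1..3...2
After op 7 (insert('q')): buffer="kbrdugqmrgqlztgq" (len 16), cursors c1@7 c3@11 c2@16, authorship .....11..33...22
After op 8 (move_right): buffer="kbrdugqmrgqlztgq" (len 16), cursors c1@8 c3@12 c2@16, authorship .....11..33...22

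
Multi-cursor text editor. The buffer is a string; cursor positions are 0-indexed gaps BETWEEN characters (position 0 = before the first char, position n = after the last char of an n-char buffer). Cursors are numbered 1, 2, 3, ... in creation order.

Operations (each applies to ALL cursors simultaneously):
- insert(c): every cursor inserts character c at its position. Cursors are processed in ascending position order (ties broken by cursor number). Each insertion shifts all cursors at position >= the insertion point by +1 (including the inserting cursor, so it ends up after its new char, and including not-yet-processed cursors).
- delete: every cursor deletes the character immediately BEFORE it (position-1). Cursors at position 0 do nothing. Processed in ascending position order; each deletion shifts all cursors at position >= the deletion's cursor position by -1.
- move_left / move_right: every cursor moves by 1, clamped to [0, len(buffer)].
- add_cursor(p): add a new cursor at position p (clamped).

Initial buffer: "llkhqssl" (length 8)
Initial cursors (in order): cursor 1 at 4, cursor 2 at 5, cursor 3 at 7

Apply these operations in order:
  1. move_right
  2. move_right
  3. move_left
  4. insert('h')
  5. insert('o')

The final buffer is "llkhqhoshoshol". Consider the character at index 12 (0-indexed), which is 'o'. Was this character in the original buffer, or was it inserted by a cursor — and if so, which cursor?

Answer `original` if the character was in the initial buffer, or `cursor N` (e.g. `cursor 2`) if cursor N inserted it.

After op 1 (move_right): buffer="llkhqssl" (len 8), cursors c1@5 c2@6 c3@8, authorship ........
After op 2 (move_right): buffer="llkhqssl" (len 8), cursors c1@6 c2@7 c3@8, authorship ........
After op 3 (move_left): buffer="llkhqssl" (len 8), cursors c1@5 c2@6 c3@7, authorship ........
After op 4 (insert('h')): buffer="llkhqhshshl" (len 11), cursors c1@6 c2@8 c3@10, authorship .....1.2.3.
After op 5 (insert('o')): buffer="llkhqhoshoshol" (len 14), cursors c1@7 c2@10 c3@13, authorship .....11.22.33.
Authorship (.=original, N=cursor N): . . . . . 1 1 . 2 2 . 3 3 .
Index 12: author = 3

Answer: cursor 3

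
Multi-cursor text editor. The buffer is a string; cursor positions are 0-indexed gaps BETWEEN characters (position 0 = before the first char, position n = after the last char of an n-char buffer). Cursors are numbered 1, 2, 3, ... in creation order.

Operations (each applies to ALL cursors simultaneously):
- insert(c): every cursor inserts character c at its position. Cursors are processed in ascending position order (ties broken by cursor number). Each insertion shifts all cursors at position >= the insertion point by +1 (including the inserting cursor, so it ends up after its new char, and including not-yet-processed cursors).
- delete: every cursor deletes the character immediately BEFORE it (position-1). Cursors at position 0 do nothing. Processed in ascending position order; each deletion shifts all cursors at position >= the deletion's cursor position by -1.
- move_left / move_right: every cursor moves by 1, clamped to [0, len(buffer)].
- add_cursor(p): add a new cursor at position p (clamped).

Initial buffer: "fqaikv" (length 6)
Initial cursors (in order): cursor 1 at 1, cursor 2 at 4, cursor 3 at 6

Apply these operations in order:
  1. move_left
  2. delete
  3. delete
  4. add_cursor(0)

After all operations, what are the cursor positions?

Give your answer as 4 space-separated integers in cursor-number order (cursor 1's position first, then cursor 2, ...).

Answer: 0 1 1 0

Derivation:
After op 1 (move_left): buffer="fqaikv" (len 6), cursors c1@0 c2@3 c3@5, authorship ......
After op 2 (delete): buffer="fqiv" (len 4), cursors c1@0 c2@2 c3@3, authorship ....
After op 3 (delete): buffer="fv" (len 2), cursors c1@0 c2@1 c3@1, authorship ..
After op 4 (add_cursor(0)): buffer="fv" (len 2), cursors c1@0 c4@0 c2@1 c3@1, authorship ..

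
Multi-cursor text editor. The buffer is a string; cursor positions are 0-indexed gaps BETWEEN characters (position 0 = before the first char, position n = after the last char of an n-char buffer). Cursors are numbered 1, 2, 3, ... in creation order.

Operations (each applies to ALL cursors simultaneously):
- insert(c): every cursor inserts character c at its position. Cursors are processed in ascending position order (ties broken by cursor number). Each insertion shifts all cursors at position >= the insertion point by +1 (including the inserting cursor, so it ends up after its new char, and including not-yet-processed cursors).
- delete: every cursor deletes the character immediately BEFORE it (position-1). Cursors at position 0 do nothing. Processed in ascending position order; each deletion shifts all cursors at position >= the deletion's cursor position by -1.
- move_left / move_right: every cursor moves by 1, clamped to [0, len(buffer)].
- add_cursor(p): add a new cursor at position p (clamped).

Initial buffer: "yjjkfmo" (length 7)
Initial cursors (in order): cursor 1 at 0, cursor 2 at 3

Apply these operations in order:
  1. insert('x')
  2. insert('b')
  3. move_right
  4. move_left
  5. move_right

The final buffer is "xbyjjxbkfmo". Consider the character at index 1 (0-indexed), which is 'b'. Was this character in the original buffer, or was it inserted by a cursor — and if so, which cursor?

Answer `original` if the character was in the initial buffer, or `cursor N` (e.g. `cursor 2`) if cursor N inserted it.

Answer: cursor 1

Derivation:
After op 1 (insert('x')): buffer="xyjjxkfmo" (len 9), cursors c1@1 c2@5, authorship 1...2....
After op 2 (insert('b')): buffer="xbyjjxbkfmo" (len 11), cursors c1@2 c2@7, authorship 11...22....
After op 3 (move_right): buffer="xbyjjxbkfmo" (len 11), cursors c1@3 c2@8, authorship 11...22....
After op 4 (move_left): buffer="xbyjjxbkfmo" (len 11), cursors c1@2 c2@7, authorship 11...22....
After op 5 (move_right): buffer="xbyjjxbkfmo" (len 11), cursors c1@3 c2@8, authorship 11...22....
Authorship (.=original, N=cursor N): 1 1 . . . 2 2 . . . .
Index 1: author = 1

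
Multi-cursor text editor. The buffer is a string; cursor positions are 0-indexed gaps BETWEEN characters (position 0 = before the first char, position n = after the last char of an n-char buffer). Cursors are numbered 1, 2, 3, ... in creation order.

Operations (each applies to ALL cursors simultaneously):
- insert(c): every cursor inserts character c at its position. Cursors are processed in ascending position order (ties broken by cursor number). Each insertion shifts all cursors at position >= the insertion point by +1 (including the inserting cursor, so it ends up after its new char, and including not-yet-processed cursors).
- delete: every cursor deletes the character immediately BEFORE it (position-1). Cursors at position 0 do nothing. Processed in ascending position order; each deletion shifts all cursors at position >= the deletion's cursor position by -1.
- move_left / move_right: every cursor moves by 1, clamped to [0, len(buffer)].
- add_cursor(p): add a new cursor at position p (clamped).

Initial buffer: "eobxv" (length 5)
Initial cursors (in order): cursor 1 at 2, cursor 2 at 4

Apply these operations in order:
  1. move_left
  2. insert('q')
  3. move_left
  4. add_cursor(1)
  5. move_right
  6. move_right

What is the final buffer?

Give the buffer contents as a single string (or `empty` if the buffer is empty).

Answer: eqobqxv

Derivation:
After op 1 (move_left): buffer="eobxv" (len 5), cursors c1@1 c2@3, authorship .....
After op 2 (insert('q')): buffer="eqobqxv" (len 7), cursors c1@2 c2@5, authorship .1..2..
After op 3 (move_left): buffer="eqobqxv" (len 7), cursors c1@1 c2@4, authorship .1..2..
After op 4 (add_cursor(1)): buffer="eqobqxv" (len 7), cursors c1@1 c3@1 c2@4, authorship .1..2..
After op 5 (move_right): buffer="eqobqxv" (len 7), cursors c1@2 c3@2 c2@5, authorship .1..2..
After op 6 (move_right): buffer="eqobqxv" (len 7), cursors c1@3 c3@3 c2@6, authorship .1..2..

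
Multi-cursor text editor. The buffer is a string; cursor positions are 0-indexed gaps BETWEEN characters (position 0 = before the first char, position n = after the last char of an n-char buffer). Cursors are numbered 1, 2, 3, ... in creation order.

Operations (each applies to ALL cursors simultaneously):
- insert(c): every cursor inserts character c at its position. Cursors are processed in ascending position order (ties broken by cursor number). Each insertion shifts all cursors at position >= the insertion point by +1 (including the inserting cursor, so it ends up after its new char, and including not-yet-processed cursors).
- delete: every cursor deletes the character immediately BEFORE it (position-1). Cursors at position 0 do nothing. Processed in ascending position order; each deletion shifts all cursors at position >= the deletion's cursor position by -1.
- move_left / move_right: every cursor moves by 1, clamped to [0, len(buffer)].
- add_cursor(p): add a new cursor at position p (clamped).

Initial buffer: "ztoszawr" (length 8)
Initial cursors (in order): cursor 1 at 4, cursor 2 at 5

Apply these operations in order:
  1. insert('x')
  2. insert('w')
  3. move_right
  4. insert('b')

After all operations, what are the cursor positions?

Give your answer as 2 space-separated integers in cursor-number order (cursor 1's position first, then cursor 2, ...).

After op 1 (insert('x')): buffer="ztosxzxawr" (len 10), cursors c1@5 c2@7, authorship ....1.2...
After op 2 (insert('w')): buffer="ztosxwzxwawr" (len 12), cursors c1@6 c2@9, authorship ....11.22...
After op 3 (move_right): buffer="ztosxwzxwawr" (len 12), cursors c1@7 c2@10, authorship ....11.22...
After op 4 (insert('b')): buffer="ztosxwzbxwabwr" (len 14), cursors c1@8 c2@12, authorship ....11.122.2..

Answer: 8 12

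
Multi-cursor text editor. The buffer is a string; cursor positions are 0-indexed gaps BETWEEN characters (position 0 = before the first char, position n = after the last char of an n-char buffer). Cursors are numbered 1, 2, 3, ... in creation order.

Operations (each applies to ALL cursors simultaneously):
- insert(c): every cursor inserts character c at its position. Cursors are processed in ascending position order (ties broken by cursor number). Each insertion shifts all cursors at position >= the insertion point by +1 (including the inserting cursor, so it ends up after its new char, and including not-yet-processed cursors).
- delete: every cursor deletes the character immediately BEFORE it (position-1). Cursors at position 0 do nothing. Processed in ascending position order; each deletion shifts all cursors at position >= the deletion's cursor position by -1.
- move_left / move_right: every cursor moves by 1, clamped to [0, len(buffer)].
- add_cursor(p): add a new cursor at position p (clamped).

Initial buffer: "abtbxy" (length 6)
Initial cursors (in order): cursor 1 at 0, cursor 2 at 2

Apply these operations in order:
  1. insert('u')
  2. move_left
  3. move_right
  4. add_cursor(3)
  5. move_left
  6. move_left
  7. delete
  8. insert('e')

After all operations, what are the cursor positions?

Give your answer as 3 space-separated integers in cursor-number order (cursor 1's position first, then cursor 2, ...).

After op 1 (insert('u')): buffer="uabutbxy" (len 8), cursors c1@1 c2@4, authorship 1..2....
After op 2 (move_left): buffer="uabutbxy" (len 8), cursors c1@0 c2@3, authorship 1..2....
After op 3 (move_right): buffer="uabutbxy" (len 8), cursors c1@1 c2@4, authorship 1..2....
After op 4 (add_cursor(3)): buffer="uabutbxy" (len 8), cursors c1@1 c3@3 c2@4, authorship 1..2....
After op 5 (move_left): buffer="uabutbxy" (len 8), cursors c1@0 c3@2 c2@3, authorship 1..2....
After op 6 (move_left): buffer="uabutbxy" (len 8), cursors c1@0 c3@1 c2@2, authorship 1..2....
After op 7 (delete): buffer="butbxy" (len 6), cursors c1@0 c2@0 c3@0, authorship .2....
After op 8 (insert('e')): buffer="eeebutbxy" (len 9), cursors c1@3 c2@3 c3@3, authorship 123.2....

Answer: 3 3 3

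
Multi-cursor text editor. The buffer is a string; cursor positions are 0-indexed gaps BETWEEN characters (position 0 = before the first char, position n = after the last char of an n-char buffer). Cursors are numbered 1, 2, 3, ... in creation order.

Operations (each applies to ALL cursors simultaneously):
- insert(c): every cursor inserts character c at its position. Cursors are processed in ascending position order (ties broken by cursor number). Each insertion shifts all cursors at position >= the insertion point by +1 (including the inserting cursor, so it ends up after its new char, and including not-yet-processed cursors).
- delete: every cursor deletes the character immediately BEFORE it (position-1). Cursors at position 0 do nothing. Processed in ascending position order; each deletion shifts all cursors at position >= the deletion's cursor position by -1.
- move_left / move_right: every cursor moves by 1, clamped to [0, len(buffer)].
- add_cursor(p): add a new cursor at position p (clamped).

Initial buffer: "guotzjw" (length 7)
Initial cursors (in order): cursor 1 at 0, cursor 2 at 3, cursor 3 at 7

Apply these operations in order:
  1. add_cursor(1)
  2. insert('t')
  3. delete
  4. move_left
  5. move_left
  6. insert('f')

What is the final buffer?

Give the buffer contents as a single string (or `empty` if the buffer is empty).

Answer: ffgfuotzfjw

Derivation:
After op 1 (add_cursor(1)): buffer="guotzjw" (len 7), cursors c1@0 c4@1 c2@3 c3@7, authorship .......
After op 2 (insert('t')): buffer="tgtuottzjwt" (len 11), cursors c1@1 c4@3 c2@6 c3@11, authorship 1.4..2....3
After op 3 (delete): buffer="guotzjw" (len 7), cursors c1@0 c4@1 c2@3 c3@7, authorship .......
After op 4 (move_left): buffer="guotzjw" (len 7), cursors c1@0 c4@0 c2@2 c3@6, authorship .......
After op 5 (move_left): buffer="guotzjw" (len 7), cursors c1@0 c4@0 c2@1 c3@5, authorship .......
After op 6 (insert('f')): buffer="ffgfuotzfjw" (len 11), cursors c1@2 c4@2 c2@4 c3@9, authorship 14.2....3..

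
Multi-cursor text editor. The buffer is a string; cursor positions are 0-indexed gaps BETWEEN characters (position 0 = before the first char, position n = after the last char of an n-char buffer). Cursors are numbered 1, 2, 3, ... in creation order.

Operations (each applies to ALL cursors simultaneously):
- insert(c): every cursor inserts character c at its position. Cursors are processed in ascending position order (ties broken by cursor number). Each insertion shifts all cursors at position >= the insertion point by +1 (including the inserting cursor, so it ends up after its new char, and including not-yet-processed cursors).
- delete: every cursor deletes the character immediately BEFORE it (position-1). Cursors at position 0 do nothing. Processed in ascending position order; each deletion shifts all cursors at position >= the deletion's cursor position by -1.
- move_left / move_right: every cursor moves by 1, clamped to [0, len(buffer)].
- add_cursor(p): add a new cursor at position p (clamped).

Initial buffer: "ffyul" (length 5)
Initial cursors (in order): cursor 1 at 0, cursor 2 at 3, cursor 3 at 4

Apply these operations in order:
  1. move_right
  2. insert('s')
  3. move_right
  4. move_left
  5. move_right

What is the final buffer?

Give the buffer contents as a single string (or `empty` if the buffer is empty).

After op 1 (move_right): buffer="ffyul" (len 5), cursors c1@1 c2@4 c3@5, authorship .....
After op 2 (insert('s')): buffer="fsfyusls" (len 8), cursors c1@2 c2@6 c3@8, authorship .1...2.3
After op 3 (move_right): buffer="fsfyusls" (len 8), cursors c1@3 c2@7 c3@8, authorship .1...2.3
After op 4 (move_left): buffer="fsfyusls" (len 8), cursors c1@2 c2@6 c3@7, authorship .1...2.3
After op 5 (move_right): buffer="fsfyusls" (len 8), cursors c1@3 c2@7 c3@8, authorship .1...2.3

Answer: fsfyusls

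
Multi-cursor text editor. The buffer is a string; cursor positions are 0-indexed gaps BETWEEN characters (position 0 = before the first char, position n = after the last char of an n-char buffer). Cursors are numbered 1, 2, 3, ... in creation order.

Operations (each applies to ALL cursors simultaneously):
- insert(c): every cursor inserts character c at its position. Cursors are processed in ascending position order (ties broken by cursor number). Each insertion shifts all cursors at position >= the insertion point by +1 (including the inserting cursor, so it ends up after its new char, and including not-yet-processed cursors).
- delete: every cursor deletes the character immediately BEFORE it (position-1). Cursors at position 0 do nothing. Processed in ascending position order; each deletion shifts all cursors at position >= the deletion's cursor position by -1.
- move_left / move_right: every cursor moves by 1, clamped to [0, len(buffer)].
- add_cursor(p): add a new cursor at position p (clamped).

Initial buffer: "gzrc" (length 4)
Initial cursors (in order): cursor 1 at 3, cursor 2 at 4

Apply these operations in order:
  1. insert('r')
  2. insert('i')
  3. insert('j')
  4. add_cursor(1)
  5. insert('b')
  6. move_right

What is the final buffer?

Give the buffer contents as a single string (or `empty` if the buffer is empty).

Answer: gbzrrijbcrijb

Derivation:
After op 1 (insert('r')): buffer="gzrrcr" (len 6), cursors c1@4 c2@6, authorship ...1.2
After op 2 (insert('i')): buffer="gzrricri" (len 8), cursors c1@5 c2@8, authorship ...11.22
After op 3 (insert('j')): buffer="gzrrijcrij" (len 10), cursors c1@6 c2@10, authorship ...111.222
After op 4 (add_cursor(1)): buffer="gzrrijcrij" (len 10), cursors c3@1 c1@6 c2@10, authorship ...111.222
After op 5 (insert('b')): buffer="gbzrrijbcrijb" (len 13), cursors c3@2 c1@8 c2@13, authorship .3..1111.2222
After op 6 (move_right): buffer="gbzrrijbcrijb" (len 13), cursors c3@3 c1@9 c2@13, authorship .3..1111.2222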